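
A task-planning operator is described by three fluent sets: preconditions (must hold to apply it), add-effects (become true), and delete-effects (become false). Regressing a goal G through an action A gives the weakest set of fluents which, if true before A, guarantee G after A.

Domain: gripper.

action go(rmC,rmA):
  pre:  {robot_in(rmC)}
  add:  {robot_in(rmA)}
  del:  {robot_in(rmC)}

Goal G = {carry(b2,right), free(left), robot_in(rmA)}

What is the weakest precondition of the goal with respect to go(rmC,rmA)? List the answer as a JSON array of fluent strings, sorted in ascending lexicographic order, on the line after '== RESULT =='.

Compute (G \ add) ∪ pre:
  G ∩ del = {}  (empty — regression defined)
  G \ add = {carry(b2,right), free(left), robot_in(rmA)} \ {robot_in(rmA)} = {carry(b2,right), free(left)}
  ∪ pre   = {carry(b2,right), free(left)} ∪ {robot_in(rmC)}
          = {carry(b2,right), free(left), robot_in(rmC)}

== RESULT ==
["carry(b2,right)", "free(left)", "robot_in(rmC)"]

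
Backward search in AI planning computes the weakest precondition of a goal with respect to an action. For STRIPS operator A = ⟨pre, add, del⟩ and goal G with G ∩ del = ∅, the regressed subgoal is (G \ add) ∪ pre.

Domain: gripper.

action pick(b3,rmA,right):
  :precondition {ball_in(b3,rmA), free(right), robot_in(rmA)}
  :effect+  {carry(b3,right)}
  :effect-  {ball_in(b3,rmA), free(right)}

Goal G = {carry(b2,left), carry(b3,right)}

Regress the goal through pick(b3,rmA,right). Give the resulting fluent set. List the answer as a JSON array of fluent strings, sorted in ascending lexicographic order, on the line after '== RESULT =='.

Compute (G \ add) ∪ pre:
  G ∩ del = {}  (empty — regression defined)
  G \ add = {carry(b2,left), carry(b3,right)} \ {carry(b3,right)} = {carry(b2,left)}
  ∪ pre   = {carry(b2,left)} ∪ {ball_in(b3,rmA), free(right), robot_in(rmA)}
          = {ball_in(b3,rmA), carry(b2,left), free(right), robot_in(rmA)}

== RESULT ==
["ball_in(b3,rmA)", "carry(b2,left)", "free(right)", "robot_in(rmA)"]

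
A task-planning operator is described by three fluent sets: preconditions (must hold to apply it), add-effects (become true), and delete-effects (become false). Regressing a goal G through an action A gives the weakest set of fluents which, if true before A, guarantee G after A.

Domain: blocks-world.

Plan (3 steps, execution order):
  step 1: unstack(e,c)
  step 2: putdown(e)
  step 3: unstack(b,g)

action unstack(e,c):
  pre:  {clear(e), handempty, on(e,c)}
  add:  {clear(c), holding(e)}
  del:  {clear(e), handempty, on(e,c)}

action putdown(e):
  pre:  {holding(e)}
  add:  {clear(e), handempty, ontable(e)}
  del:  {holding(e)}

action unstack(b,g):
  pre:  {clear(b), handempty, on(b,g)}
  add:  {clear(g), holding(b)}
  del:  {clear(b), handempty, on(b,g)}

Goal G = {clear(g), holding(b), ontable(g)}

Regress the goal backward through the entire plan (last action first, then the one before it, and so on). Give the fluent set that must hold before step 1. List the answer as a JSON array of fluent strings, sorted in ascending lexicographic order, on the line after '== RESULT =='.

Regress step by step:
  through step 3 (unstack(b,g)): drop {clear(g), holding(b)}, keep {ontable(g)}, require {clear(b), handempty, on(b,g)}
    → {clear(b), handempty, on(b,g), ontable(g)}
  through step 2 (putdown(e)): drop {handempty}, keep {clear(b), on(b,g), ontable(g)}, require {holding(e)}
    → {clear(b), holding(e), on(b,g), ontable(g)}
  through step 1 (unstack(e,c)): drop {holding(e)}, keep {clear(b), on(b,g), ontable(g)}, require {clear(e), handempty, on(e,c)}
    → {clear(b), clear(e), handempty, on(b,g), on(e,c), ontable(g)}

== RESULT ==
["clear(b)", "clear(e)", "handempty", "on(b,g)", "on(e,c)", "ontable(g)"]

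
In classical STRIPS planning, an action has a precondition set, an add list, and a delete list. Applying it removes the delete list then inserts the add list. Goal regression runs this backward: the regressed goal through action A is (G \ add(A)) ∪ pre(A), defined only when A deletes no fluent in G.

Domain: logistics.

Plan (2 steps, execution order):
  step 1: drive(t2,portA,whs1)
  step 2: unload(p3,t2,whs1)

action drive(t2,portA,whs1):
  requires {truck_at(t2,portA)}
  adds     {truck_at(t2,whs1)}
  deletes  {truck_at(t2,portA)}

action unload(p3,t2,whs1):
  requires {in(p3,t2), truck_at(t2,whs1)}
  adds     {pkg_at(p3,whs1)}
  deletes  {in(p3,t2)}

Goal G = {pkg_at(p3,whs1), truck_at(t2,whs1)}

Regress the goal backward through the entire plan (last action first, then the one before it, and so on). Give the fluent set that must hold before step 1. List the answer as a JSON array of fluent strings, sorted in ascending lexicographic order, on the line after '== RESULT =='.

Regress step by step:
  through step 2 (unload(p3,t2,whs1)): drop {pkg_at(p3,whs1)}, keep {truck_at(t2,whs1)}, require {in(p3,t2), truck_at(t2,whs1)}
    → {in(p3,t2), truck_at(t2,whs1)}
  through step 1 (drive(t2,portA,whs1)): drop {truck_at(t2,whs1)}, keep {in(p3,t2)}, require {truck_at(t2,portA)}
    → {in(p3,t2), truck_at(t2,portA)}

== RESULT ==
["in(p3,t2)", "truck_at(t2,portA)"]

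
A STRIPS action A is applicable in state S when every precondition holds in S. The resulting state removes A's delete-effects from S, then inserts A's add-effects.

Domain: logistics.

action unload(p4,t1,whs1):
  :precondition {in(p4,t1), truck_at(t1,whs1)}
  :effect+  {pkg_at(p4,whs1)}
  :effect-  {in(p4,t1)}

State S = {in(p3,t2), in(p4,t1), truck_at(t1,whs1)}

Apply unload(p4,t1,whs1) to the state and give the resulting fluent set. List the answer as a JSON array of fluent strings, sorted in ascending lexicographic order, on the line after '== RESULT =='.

Progress:
  pre ⊆ S: {in(p4,t1), truck_at(t1,whs1)} ⊆ S  — applicable
  S \ del = {in(p3,t2), truck_at(t1,whs1)}
  ∪ add   = {in(p3,t2), pkg_at(p4,whs1), truck_at(t1,whs1)}

== RESULT ==
["in(p3,t2)", "pkg_at(p4,whs1)", "truck_at(t1,whs1)"]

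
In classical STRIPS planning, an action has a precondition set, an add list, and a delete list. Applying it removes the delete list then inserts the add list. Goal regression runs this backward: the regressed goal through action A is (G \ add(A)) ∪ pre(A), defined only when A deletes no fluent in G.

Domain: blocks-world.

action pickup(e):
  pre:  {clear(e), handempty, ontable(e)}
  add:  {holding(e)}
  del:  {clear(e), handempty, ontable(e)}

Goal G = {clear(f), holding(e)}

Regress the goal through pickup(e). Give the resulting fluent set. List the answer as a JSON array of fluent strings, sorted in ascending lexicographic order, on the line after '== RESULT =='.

Regress:
  G ∩ del = {}  (empty — regression defined)
  G \ add = {clear(f), holding(e)} \ {holding(e)} = {clear(f)}
  ∪ pre   = {clear(f)} ∪ {clear(e), handempty, ontable(e)}
          = {clear(e), clear(f), handempty, ontable(e)}

== RESULT ==
["clear(e)", "clear(f)", "handempty", "ontable(e)"]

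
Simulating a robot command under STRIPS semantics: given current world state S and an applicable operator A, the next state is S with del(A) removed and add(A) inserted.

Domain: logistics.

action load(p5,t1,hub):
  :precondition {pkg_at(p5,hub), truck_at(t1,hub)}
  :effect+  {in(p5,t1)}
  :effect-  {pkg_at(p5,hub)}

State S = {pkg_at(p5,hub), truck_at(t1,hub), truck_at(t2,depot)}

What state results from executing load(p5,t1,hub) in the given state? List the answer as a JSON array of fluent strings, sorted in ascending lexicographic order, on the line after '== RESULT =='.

Compute (S \ del) ∪ add:
  pre ⊆ S: {pkg_at(p5,hub), truck_at(t1,hub)} ⊆ S  — applicable
  S \ del = {truck_at(t1,hub), truck_at(t2,depot)}
  ∪ add   = {in(p5,t1), truck_at(t1,hub), truck_at(t2,depot)}

== RESULT ==
["in(p5,t1)", "truck_at(t1,hub)", "truck_at(t2,depot)"]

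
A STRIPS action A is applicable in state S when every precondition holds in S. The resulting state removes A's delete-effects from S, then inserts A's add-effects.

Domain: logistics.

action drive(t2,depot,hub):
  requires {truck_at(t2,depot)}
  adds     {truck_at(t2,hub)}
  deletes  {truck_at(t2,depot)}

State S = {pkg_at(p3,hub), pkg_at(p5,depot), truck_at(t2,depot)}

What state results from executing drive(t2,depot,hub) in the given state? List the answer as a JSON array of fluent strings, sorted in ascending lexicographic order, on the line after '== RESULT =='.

Progress:
  pre ⊆ S: {truck_at(t2,depot)} ⊆ S  — applicable
  S \ del = {pkg_at(p3,hub), pkg_at(p5,depot)}
  ∪ add   = {pkg_at(p3,hub), pkg_at(p5,depot), truck_at(t2,hub)}

== RESULT ==
["pkg_at(p3,hub)", "pkg_at(p5,depot)", "truck_at(t2,hub)"]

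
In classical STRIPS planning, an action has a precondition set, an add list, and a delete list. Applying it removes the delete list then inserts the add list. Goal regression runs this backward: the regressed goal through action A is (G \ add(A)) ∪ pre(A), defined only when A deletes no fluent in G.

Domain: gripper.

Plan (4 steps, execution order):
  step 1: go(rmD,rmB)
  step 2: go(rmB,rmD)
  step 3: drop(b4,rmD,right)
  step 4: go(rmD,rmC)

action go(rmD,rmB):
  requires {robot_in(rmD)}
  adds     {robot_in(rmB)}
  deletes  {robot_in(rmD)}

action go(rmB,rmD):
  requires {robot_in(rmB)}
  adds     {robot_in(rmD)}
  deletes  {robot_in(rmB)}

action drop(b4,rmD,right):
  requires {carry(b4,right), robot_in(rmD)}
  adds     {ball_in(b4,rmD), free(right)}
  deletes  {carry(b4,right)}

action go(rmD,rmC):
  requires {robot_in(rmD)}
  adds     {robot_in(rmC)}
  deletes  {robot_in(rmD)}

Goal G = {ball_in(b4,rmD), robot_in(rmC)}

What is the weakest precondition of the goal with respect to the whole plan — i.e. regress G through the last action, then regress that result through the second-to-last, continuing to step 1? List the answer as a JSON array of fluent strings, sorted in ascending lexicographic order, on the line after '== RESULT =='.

Regress step by step:
  through step 4 (go(rmD,rmC)): drop {robot_in(rmC)}, keep {ball_in(b4,rmD)}, require {robot_in(rmD)}
    → {ball_in(b4,rmD), robot_in(rmD)}
  through step 3 (drop(b4,rmD,right)): drop {ball_in(b4,rmD)}, keep {robot_in(rmD)}, require {carry(b4,right), robot_in(rmD)}
    → {carry(b4,right), robot_in(rmD)}
  through step 2 (go(rmB,rmD)): drop {robot_in(rmD)}, keep {carry(b4,right)}, require {robot_in(rmB)}
    → {carry(b4,right), robot_in(rmB)}
  through step 1 (go(rmD,rmB)): drop {robot_in(rmB)}, keep {carry(b4,right)}, require {robot_in(rmD)}
    → {carry(b4,right), robot_in(rmD)}

== RESULT ==
["carry(b4,right)", "robot_in(rmD)"]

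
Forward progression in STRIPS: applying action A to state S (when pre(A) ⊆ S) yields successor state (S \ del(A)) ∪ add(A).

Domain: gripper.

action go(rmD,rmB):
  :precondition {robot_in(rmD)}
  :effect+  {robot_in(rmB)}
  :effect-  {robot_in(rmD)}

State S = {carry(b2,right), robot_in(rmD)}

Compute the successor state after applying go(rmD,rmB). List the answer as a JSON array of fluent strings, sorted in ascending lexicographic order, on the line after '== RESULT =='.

Progress:
  pre ⊆ S: {robot_in(rmD)} ⊆ S  — applicable
  S \ del = {carry(b2,right)}
  ∪ add   = {carry(b2,right), robot_in(rmB)}

== RESULT ==
["carry(b2,right)", "robot_in(rmB)"]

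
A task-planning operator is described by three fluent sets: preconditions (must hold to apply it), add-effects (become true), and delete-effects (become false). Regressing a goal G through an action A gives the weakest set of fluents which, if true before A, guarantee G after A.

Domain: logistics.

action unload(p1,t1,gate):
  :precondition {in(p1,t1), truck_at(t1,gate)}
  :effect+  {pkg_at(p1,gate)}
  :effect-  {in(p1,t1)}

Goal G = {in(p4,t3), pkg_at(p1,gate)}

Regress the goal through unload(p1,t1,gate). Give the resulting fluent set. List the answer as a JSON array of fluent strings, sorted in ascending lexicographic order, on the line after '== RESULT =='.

Regress:
  G ∩ del = {}  (empty — regression defined)
  G \ add = {in(p4,t3), pkg_at(p1,gate)} \ {pkg_at(p1,gate)} = {in(p4,t3)}
  ∪ pre   = {in(p4,t3)} ∪ {in(p1,t1), truck_at(t1,gate)}
          = {in(p1,t1), in(p4,t3), truck_at(t1,gate)}

== RESULT ==
["in(p1,t1)", "in(p4,t3)", "truck_at(t1,gate)"]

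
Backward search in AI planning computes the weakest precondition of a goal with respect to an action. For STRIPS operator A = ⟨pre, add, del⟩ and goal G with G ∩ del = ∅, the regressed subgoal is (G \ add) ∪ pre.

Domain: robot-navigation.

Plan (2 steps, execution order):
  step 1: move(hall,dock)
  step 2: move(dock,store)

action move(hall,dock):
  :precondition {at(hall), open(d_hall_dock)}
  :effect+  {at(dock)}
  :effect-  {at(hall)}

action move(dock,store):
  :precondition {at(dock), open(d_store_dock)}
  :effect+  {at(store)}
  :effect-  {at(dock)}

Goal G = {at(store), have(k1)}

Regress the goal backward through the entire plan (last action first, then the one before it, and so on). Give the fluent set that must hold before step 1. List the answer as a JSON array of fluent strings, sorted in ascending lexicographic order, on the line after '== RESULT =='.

Regress step by step:
  through step 2 (move(dock,store)): drop {at(store)}, keep {have(k1)}, require {at(dock), open(d_store_dock)}
    → {at(dock), have(k1), open(d_store_dock)}
  through step 1 (move(hall,dock)): drop {at(dock)}, keep {have(k1), open(d_store_dock)}, require {at(hall), open(d_hall_dock)}
    → {at(hall), have(k1), open(d_hall_dock), open(d_store_dock)}

== RESULT ==
["at(hall)", "have(k1)", "open(d_hall_dock)", "open(d_store_dock)"]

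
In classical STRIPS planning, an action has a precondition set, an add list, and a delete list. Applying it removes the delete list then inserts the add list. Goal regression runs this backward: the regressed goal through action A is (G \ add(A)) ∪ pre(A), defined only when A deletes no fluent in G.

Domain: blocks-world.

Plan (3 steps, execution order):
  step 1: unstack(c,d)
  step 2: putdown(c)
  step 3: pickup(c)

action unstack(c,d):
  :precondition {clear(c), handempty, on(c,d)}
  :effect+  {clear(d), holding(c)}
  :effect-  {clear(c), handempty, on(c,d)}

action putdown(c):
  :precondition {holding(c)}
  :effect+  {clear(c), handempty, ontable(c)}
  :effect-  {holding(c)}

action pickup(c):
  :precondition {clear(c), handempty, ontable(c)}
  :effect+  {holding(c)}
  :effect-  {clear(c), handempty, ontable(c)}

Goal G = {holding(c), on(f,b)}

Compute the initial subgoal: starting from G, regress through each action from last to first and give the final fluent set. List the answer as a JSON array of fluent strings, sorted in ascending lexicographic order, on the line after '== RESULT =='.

Regress step by step:
  through step 3 (pickup(c)): drop {holding(c)}, keep {on(f,b)}, require {clear(c), handempty, ontable(c)}
    → {clear(c), handempty, on(f,b), ontable(c)}
  through step 2 (putdown(c)): drop {clear(c), handempty, ontable(c)}, keep {on(f,b)}, require {holding(c)}
    → {holding(c), on(f,b)}
  through step 1 (unstack(c,d)): drop {holding(c)}, keep {on(f,b)}, require {clear(c), handempty, on(c,d)}
    → {clear(c), handempty, on(c,d), on(f,b)}

== RESULT ==
["clear(c)", "handempty", "on(c,d)", "on(f,b)"]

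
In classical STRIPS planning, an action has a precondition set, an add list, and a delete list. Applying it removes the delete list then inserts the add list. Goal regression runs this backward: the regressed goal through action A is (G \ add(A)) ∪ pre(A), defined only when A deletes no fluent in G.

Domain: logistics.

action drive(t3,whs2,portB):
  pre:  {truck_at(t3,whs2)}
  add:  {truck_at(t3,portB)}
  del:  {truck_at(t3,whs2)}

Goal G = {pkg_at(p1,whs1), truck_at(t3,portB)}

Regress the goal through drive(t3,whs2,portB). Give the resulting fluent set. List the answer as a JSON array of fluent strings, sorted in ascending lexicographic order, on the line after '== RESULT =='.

Regress:
  G ∩ del = {}  (empty — regression defined)
  G \ add = {pkg_at(p1,whs1), truck_at(t3,portB)} \ {truck_at(t3,portB)} = {pkg_at(p1,whs1)}
  ∪ pre   = {pkg_at(p1,whs1)} ∪ {truck_at(t3,whs2)}
          = {pkg_at(p1,whs1), truck_at(t3,whs2)}

== RESULT ==
["pkg_at(p1,whs1)", "truck_at(t3,whs2)"]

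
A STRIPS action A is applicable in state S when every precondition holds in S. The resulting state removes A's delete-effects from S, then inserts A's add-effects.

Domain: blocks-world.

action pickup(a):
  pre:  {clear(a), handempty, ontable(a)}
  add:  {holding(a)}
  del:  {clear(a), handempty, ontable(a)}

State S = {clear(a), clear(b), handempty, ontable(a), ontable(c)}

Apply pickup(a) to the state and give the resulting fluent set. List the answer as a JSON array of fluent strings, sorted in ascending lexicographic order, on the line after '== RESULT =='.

Compute (S \ del) ∪ add:
  pre ⊆ S: {clear(a), handempty, ontable(a)} ⊆ S  — applicable
  S \ del = {clear(b), ontable(c)}
  ∪ add   = {clear(b), holding(a), ontable(c)}

== RESULT ==
["clear(b)", "holding(a)", "ontable(c)"]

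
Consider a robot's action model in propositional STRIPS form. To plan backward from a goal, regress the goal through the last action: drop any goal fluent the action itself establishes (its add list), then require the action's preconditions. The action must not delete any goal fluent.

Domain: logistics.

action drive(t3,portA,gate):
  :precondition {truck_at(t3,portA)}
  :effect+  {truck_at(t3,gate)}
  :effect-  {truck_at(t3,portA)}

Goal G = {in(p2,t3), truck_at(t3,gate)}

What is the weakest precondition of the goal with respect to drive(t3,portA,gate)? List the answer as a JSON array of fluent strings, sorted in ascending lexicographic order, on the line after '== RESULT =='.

Compute (G \ add) ∪ pre:
  G ∩ del = {}  (empty — regression defined)
  G \ add = {in(p2,t3), truck_at(t3,gate)} \ {truck_at(t3,gate)} = {in(p2,t3)}
  ∪ pre   = {in(p2,t3)} ∪ {truck_at(t3,portA)}
          = {in(p2,t3), truck_at(t3,portA)}

== RESULT ==
["in(p2,t3)", "truck_at(t3,portA)"]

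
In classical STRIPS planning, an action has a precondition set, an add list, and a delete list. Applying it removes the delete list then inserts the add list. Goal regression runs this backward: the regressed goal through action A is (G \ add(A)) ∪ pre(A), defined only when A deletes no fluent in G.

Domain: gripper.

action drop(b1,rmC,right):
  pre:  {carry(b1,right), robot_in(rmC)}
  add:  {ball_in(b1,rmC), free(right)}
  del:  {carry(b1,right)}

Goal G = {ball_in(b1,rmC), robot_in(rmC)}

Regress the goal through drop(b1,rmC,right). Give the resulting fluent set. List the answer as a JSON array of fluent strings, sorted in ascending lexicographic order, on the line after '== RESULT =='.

Compute (G \ add) ∪ pre:
  G ∩ del = {}  (empty — regression defined)
  G \ add = {ball_in(b1,rmC), robot_in(rmC)} \ {ball_in(b1,rmC), free(right)} = {robot_in(rmC)}
  ∪ pre   = {robot_in(rmC)} ∪ {carry(b1,right), robot_in(rmC)}
          = {carry(b1,right), robot_in(rmC)}

== RESULT ==
["carry(b1,right)", "robot_in(rmC)"]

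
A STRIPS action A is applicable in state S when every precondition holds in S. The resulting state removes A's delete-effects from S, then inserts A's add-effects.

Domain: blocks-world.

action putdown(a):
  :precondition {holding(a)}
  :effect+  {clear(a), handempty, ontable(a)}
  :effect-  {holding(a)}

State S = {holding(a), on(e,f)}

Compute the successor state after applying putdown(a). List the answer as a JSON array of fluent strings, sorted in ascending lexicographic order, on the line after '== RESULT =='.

Progress:
  pre ⊆ S: {holding(a)} ⊆ S  — applicable
  S \ del = {on(e,f)}
  ∪ add   = {clear(a), handempty, on(e,f), ontable(a)}

== RESULT ==
["clear(a)", "handempty", "on(e,f)", "ontable(a)"]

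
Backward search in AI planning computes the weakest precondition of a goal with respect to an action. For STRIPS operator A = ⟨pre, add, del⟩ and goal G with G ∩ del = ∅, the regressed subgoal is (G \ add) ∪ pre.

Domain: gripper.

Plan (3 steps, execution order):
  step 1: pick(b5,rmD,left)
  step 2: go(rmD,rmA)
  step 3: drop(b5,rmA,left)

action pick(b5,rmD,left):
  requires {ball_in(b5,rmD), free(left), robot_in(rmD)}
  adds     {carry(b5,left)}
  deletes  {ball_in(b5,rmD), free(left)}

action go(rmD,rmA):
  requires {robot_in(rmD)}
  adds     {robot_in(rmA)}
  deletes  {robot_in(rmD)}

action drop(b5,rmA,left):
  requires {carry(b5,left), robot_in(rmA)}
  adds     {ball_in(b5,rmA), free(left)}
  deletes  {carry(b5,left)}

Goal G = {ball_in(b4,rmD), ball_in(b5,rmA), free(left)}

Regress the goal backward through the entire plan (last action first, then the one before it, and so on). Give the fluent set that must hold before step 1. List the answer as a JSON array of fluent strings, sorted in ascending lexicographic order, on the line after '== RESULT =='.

Work backward from the goal:
  through step 3 (drop(b5,rmA,left)): drop {ball_in(b5,rmA), free(left)}, keep {ball_in(b4,rmD)}, require {carry(b5,left), robot_in(rmA)}
    → {ball_in(b4,rmD), carry(b5,left), robot_in(rmA)}
  through step 2 (go(rmD,rmA)): drop {robot_in(rmA)}, keep {ball_in(b4,rmD), carry(b5,left)}, require {robot_in(rmD)}
    → {ball_in(b4,rmD), carry(b5,left), robot_in(rmD)}
  through step 1 (pick(b5,rmD,left)): drop {carry(b5,left)}, keep {ball_in(b4,rmD), robot_in(rmD)}, require {ball_in(b5,rmD), free(left), robot_in(rmD)}
    → {ball_in(b4,rmD), ball_in(b5,rmD), free(left), robot_in(rmD)}

== RESULT ==
["ball_in(b4,rmD)", "ball_in(b5,rmD)", "free(left)", "robot_in(rmD)"]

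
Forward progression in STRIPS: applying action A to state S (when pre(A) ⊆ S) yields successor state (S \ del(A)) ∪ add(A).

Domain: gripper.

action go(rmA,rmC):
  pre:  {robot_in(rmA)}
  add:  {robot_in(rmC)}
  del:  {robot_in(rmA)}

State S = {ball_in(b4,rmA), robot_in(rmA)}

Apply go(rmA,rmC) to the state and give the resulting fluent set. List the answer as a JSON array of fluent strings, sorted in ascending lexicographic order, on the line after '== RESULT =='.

Compute (S \ del) ∪ add:
  pre ⊆ S: {robot_in(rmA)} ⊆ S  — applicable
  S \ del = {ball_in(b4,rmA)}
  ∪ add   = {ball_in(b4,rmA), robot_in(rmC)}

== RESULT ==
["ball_in(b4,rmA)", "robot_in(rmC)"]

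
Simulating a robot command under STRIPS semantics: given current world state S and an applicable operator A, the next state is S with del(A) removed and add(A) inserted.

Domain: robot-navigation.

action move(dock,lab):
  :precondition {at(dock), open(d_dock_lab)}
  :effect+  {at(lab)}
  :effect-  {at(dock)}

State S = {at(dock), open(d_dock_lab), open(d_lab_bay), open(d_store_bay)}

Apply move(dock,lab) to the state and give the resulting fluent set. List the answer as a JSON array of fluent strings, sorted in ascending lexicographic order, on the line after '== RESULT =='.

Compute (S \ del) ∪ add:
  pre ⊆ S: {at(dock), open(d_dock_lab)} ⊆ S  — applicable
  S \ del = {open(d_dock_lab), open(d_lab_bay), open(d_store_bay)}
  ∪ add   = {at(lab), open(d_dock_lab), open(d_lab_bay), open(d_store_bay)}

== RESULT ==
["at(lab)", "open(d_dock_lab)", "open(d_lab_bay)", "open(d_store_bay)"]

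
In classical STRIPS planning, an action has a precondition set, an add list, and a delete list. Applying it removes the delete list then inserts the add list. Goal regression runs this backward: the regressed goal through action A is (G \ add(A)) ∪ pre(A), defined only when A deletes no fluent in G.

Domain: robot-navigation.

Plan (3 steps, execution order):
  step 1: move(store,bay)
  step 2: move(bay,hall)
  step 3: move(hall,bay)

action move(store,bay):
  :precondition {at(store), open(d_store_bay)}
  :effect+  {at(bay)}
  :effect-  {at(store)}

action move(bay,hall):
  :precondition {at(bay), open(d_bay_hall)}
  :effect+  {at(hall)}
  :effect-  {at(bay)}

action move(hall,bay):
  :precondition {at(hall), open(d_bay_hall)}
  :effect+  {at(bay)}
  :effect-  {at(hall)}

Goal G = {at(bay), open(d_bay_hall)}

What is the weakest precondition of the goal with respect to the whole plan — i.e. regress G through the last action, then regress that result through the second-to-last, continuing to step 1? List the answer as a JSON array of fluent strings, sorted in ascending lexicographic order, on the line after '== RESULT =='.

Regress step by step:
  through step 3 (move(hall,bay)): drop {at(bay)}, keep {open(d_bay_hall)}, require {at(hall), open(d_bay_hall)}
    → {at(hall), open(d_bay_hall)}
  through step 2 (move(bay,hall)): drop {at(hall)}, keep {open(d_bay_hall)}, require {at(bay), open(d_bay_hall)}
    → {at(bay), open(d_bay_hall)}
  through step 1 (move(store,bay)): drop {at(bay)}, keep {open(d_bay_hall)}, require {at(store), open(d_store_bay)}
    → {at(store), open(d_bay_hall), open(d_store_bay)}

== RESULT ==
["at(store)", "open(d_bay_hall)", "open(d_store_bay)"]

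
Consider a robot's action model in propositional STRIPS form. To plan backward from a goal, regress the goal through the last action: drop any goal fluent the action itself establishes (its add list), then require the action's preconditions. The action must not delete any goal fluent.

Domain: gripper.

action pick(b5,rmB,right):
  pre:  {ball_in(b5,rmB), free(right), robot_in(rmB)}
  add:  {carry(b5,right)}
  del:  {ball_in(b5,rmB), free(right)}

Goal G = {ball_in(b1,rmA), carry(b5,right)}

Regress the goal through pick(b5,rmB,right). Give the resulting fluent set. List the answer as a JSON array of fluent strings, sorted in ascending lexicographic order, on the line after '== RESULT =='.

Compute (G \ add) ∪ pre:
  G ∩ del = {}  (empty — regression defined)
  G \ add = {ball_in(b1,rmA), carry(b5,right)} \ {carry(b5,right)} = {ball_in(b1,rmA)}
  ∪ pre   = {ball_in(b1,rmA)} ∪ {ball_in(b5,rmB), free(right), robot_in(rmB)}
          = {ball_in(b1,rmA), ball_in(b5,rmB), free(right), robot_in(rmB)}

== RESULT ==
["ball_in(b1,rmA)", "ball_in(b5,rmB)", "free(right)", "robot_in(rmB)"]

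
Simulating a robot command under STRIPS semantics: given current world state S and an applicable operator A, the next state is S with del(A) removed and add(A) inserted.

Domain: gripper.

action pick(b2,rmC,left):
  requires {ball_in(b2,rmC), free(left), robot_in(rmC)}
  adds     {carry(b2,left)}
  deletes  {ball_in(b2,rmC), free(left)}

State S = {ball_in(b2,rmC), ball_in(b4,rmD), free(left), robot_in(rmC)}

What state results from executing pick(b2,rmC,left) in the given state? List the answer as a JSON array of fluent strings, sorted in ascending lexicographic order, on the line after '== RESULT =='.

Progress:
  pre ⊆ S: {ball_in(b2,rmC), free(left), robot_in(rmC)} ⊆ S  — applicable
  S \ del = {ball_in(b4,rmD), robot_in(rmC)}
  ∪ add   = {ball_in(b4,rmD), carry(b2,left), robot_in(rmC)}

== RESULT ==
["ball_in(b4,rmD)", "carry(b2,left)", "robot_in(rmC)"]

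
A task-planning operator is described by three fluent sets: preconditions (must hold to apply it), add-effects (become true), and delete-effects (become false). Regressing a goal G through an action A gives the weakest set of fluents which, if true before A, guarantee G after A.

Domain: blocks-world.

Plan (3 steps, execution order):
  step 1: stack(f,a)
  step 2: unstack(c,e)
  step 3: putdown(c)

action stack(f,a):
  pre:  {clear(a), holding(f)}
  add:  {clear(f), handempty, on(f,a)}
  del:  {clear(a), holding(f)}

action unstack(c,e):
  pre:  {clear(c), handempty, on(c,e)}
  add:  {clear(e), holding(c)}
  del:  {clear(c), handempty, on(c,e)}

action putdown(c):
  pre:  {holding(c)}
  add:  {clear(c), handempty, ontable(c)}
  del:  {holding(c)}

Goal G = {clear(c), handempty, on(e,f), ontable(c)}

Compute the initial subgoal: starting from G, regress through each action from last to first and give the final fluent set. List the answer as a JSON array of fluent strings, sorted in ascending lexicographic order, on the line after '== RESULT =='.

Regress step by step:
  through step 3 (putdown(c)): drop {clear(c), handempty, ontable(c)}, keep {on(e,f)}, require {holding(c)}
    → {holding(c), on(e,f)}
  through step 2 (unstack(c,e)): drop {holding(c)}, keep {on(e,f)}, require {clear(c), handempty, on(c,e)}
    → {clear(c), handempty, on(c,e), on(e,f)}
  through step 1 (stack(f,a)): drop {handempty}, keep {clear(c), on(c,e), on(e,f)}, require {clear(a), holding(f)}
    → {clear(a), clear(c), holding(f), on(c,e), on(e,f)}

== RESULT ==
["clear(a)", "clear(c)", "holding(f)", "on(c,e)", "on(e,f)"]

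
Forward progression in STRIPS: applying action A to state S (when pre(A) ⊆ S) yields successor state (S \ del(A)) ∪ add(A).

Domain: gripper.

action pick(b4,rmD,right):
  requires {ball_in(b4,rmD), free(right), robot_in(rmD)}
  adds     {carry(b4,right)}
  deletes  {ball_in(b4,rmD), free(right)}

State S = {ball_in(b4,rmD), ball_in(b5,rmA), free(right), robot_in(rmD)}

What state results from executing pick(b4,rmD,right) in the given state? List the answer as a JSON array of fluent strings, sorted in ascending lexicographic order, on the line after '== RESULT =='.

Compute (S \ del) ∪ add:
  pre ⊆ S: {ball_in(b4,rmD), free(right), robot_in(rmD)} ⊆ S  — applicable
  S \ del = {ball_in(b5,rmA), robot_in(rmD)}
  ∪ add   = {ball_in(b5,rmA), carry(b4,right), robot_in(rmD)}

== RESULT ==
["ball_in(b5,rmA)", "carry(b4,right)", "robot_in(rmD)"]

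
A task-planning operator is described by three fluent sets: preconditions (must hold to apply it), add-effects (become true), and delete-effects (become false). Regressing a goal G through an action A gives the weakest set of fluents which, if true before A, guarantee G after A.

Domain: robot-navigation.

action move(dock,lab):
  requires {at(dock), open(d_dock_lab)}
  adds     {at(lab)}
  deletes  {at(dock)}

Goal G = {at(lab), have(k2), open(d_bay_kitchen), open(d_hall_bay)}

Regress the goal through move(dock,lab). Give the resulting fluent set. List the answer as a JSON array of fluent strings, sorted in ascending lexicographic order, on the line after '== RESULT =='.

Regress:
  G ∩ del = {}  (empty — regression defined)
  G \ add = {at(lab), have(k2), open(d_bay_kitchen), open(d_hall_bay)} \ {at(lab)} = {have(k2), open(d_bay_kitchen), open(d_hall_bay)}
  ∪ pre   = {have(k2), open(d_bay_kitchen), open(d_hall_bay)} ∪ {at(dock), open(d_dock_lab)}
          = {at(dock), have(k2), open(d_bay_kitchen), open(d_dock_lab), open(d_hall_bay)}

== RESULT ==
["at(dock)", "have(k2)", "open(d_bay_kitchen)", "open(d_dock_lab)", "open(d_hall_bay)"]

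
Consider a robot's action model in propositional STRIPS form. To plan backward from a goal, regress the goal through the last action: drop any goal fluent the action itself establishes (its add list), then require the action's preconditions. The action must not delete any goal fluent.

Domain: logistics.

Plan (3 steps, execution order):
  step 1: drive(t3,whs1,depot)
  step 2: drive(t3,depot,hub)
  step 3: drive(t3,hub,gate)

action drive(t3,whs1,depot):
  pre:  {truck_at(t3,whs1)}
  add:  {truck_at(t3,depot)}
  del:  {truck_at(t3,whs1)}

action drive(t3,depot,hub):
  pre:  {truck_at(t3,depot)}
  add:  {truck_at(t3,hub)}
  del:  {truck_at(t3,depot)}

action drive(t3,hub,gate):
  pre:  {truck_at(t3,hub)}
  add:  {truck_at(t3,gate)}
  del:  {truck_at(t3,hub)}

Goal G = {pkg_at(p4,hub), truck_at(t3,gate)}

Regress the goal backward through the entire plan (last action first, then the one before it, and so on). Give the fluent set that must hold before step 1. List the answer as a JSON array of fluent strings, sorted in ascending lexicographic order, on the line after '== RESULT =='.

Regress step by step:
  through step 3 (drive(t3,hub,gate)): drop {truck_at(t3,gate)}, keep {pkg_at(p4,hub)}, require {truck_at(t3,hub)}
    → {pkg_at(p4,hub), truck_at(t3,hub)}
  through step 2 (drive(t3,depot,hub)): drop {truck_at(t3,hub)}, keep {pkg_at(p4,hub)}, require {truck_at(t3,depot)}
    → {pkg_at(p4,hub), truck_at(t3,depot)}
  through step 1 (drive(t3,whs1,depot)): drop {truck_at(t3,depot)}, keep {pkg_at(p4,hub)}, require {truck_at(t3,whs1)}
    → {pkg_at(p4,hub), truck_at(t3,whs1)}

== RESULT ==
["pkg_at(p4,hub)", "truck_at(t3,whs1)"]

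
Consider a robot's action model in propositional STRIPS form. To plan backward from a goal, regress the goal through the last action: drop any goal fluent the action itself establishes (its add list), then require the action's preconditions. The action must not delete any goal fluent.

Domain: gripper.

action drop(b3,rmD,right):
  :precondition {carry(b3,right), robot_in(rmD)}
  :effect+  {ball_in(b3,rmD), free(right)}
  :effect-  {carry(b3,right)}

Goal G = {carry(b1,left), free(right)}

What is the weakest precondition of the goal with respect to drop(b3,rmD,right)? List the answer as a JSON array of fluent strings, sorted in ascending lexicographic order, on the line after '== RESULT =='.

Compute (G \ add) ∪ pre:
  G ∩ del = {}  (empty — regression defined)
  G \ add = {carry(b1,left), free(right)} \ {ball_in(b3,rmD), free(right)} = {carry(b1,left)}
  ∪ pre   = {carry(b1,left)} ∪ {carry(b3,right), robot_in(rmD)}
          = {carry(b1,left), carry(b3,right), robot_in(rmD)}

== RESULT ==
["carry(b1,left)", "carry(b3,right)", "robot_in(rmD)"]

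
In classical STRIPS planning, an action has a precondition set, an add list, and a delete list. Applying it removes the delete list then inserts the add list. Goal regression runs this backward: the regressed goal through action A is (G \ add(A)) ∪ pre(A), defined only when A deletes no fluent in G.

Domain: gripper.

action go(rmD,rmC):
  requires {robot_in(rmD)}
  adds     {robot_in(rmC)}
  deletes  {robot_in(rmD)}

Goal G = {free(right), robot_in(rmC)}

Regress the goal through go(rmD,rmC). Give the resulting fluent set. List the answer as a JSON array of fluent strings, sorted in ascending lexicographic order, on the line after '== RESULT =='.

Compute (G \ add) ∪ pre:
  G ∩ del = {}  (empty — regression defined)
  G \ add = {free(right), robot_in(rmC)} \ {robot_in(rmC)} = {free(right)}
  ∪ pre   = {free(right)} ∪ {robot_in(rmD)}
          = {free(right), robot_in(rmD)}

== RESULT ==
["free(right)", "robot_in(rmD)"]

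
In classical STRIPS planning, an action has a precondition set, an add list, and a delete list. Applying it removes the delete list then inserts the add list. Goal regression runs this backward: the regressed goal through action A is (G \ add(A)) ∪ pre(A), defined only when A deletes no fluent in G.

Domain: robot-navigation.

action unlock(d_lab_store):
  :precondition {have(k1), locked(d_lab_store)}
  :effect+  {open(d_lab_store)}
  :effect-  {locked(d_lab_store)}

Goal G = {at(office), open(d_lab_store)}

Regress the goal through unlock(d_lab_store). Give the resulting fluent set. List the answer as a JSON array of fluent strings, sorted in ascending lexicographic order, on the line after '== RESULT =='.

Compute (G \ add) ∪ pre:
  G ∩ del = {}  (empty — regression defined)
  G \ add = {at(office), open(d_lab_store)} \ {open(d_lab_store)} = {at(office)}
  ∪ pre   = {at(office)} ∪ {have(k1), locked(d_lab_store)}
          = {at(office), have(k1), locked(d_lab_store)}

== RESULT ==
["at(office)", "have(k1)", "locked(d_lab_store)"]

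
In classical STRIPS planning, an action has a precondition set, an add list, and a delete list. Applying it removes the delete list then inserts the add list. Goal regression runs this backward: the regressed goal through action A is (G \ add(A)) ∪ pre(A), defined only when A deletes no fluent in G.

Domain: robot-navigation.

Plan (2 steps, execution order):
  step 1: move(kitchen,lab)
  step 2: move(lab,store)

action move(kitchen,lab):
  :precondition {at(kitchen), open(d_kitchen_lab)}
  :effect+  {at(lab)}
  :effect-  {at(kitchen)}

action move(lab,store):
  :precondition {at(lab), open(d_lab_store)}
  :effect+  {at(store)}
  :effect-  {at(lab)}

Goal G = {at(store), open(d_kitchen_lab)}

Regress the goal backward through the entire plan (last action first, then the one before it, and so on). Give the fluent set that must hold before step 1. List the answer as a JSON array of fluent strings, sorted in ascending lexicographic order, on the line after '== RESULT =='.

Work backward from the goal:
  through step 2 (move(lab,store)): drop {at(store)}, keep {open(d_kitchen_lab)}, require {at(lab), open(d_lab_store)}
    → {at(lab), open(d_kitchen_lab), open(d_lab_store)}
  through step 1 (move(kitchen,lab)): drop {at(lab)}, keep {open(d_kitchen_lab), open(d_lab_store)}, require {at(kitchen), open(d_kitchen_lab)}
    → {at(kitchen), open(d_kitchen_lab), open(d_lab_store)}

== RESULT ==
["at(kitchen)", "open(d_kitchen_lab)", "open(d_lab_store)"]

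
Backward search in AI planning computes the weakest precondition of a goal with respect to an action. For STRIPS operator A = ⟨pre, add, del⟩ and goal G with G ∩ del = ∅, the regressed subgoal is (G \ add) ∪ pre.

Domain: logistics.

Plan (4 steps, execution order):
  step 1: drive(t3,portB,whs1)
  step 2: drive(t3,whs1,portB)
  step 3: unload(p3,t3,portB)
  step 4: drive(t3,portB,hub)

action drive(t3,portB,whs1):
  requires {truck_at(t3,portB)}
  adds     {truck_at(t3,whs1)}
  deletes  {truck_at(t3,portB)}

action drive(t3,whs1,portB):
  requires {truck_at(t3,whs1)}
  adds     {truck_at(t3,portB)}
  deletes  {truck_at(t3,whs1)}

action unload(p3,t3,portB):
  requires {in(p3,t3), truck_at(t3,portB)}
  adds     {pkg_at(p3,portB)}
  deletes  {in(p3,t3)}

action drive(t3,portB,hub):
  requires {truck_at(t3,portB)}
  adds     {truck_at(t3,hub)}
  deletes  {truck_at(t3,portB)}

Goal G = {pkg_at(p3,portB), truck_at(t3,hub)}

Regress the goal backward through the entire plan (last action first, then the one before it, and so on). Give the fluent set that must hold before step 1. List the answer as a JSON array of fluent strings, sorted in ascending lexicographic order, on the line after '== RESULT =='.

Regress step by step:
  through step 4 (drive(t3,portB,hub)): drop {truck_at(t3,hub)}, keep {pkg_at(p3,portB)}, require {truck_at(t3,portB)}
    → {pkg_at(p3,portB), truck_at(t3,portB)}
  through step 3 (unload(p3,t3,portB)): drop {pkg_at(p3,portB)}, keep {truck_at(t3,portB)}, require {in(p3,t3), truck_at(t3,portB)}
    → {in(p3,t3), truck_at(t3,portB)}
  through step 2 (drive(t3,whs1,portB)): drop {truck_at(t3,portB)}, keep {in(p3,t3)}, require {truck_at(t3,whs1)}
    → {in(p3,t3), truck_at(t3,whs1)}
  through step 1 (drive(t3,portB,whs1)): drop {truck_at(t3,whs1)}, keep {in(p3,t3)}, require {truck_at(t3,portB)}
    → {in(p3,t3), truck_at(t3,portB)}

== RESULT ==
["in(p3,t3)", "truck_at(t3,portB)"]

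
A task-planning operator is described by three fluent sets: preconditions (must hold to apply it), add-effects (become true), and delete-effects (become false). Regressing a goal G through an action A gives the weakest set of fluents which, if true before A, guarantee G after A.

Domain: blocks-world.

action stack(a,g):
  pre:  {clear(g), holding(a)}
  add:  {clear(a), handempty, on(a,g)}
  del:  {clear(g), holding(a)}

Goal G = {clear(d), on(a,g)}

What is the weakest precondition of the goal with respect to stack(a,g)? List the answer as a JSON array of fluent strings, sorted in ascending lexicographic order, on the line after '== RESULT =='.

Compute (G \ add) ∪ pre:
  G ∩ del = {}  (empty — regression defined)
  G \ add = {clear(d), on(a,g)} \ {clear(a), handempty, on(a,g)} = {clear(d)}
  ∪ pre   = {clear(d)} ∪ {clear(g), holding(a)}
          = {clear(d), clear(g), holding(a)}

== RESULT ==
["clear(d)", "clear(g)", "holding(a)"]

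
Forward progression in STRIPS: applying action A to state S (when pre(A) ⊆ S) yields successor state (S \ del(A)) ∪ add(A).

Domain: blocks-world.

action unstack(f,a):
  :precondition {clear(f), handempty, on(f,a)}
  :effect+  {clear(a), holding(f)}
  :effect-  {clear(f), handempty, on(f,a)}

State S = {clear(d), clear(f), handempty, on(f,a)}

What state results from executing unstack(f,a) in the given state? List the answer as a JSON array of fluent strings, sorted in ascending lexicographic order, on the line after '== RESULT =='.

Compute (S \ del) ∪ add:
  pre ⊆ S: {clear(f), handempty, on(f,a)} ⊆ S  — applicable
  S \ del = {clear(d)}
  ∪ add   = {clear(a), clear(d), holding(f)}

== RESULT ==
["clear(a)", "clear(d)", "holding(f)"]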